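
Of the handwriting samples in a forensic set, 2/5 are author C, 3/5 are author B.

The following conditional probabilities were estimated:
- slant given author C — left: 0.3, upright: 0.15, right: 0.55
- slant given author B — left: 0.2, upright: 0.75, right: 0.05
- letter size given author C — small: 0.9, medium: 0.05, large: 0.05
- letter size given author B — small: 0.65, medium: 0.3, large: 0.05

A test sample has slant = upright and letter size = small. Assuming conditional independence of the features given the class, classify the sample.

author B

author C: 0.4 × 0.15 × 0.9 = 0.054
author B: 0.6 × 0.75 × 0.65 = 0.2925
Highest score → author B.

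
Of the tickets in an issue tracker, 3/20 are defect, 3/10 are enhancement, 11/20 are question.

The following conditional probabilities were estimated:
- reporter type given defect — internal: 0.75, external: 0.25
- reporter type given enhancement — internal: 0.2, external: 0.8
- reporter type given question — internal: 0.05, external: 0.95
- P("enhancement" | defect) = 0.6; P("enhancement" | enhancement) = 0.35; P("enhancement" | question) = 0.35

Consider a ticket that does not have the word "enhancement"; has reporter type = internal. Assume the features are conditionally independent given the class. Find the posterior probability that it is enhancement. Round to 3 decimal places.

defect: 0.15 × 0.75 × (1−0.6) = 0.045
enhancement: 0.3 × 0.2 × (1−0.35) = 0.039
question: 0.55 × 0.05 × (1−0.35) = 0.017875
P(enhancement | x) = 0.039 / 0.101875 ≈ 0.383

0.383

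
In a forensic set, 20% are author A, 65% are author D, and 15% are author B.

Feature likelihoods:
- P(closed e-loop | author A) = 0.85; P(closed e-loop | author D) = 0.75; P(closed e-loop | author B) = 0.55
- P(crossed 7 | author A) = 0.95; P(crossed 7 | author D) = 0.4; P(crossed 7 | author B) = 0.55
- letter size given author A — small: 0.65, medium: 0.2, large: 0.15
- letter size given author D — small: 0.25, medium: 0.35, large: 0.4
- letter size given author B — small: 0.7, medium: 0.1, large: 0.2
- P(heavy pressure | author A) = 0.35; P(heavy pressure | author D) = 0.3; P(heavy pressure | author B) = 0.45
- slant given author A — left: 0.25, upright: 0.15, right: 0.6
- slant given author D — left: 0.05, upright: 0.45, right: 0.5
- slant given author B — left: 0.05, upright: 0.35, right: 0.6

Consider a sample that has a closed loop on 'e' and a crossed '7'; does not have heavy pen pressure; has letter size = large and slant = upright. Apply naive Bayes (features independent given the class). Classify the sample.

author A: 0.2 × 0.85 × 0.95 × 0.15 × (1−0.35) × 0.15 = 0.0023619375
author D: 0.65 × 0.75 × 0.4 × 0.4 × (1−0.3) × 0.45 = 0.02457
author B: 0.15 × 0.55 × 0.55 × 0.2 × (1−0.45) × 0.35 = 0.0017469375
Highest score → author D.

author D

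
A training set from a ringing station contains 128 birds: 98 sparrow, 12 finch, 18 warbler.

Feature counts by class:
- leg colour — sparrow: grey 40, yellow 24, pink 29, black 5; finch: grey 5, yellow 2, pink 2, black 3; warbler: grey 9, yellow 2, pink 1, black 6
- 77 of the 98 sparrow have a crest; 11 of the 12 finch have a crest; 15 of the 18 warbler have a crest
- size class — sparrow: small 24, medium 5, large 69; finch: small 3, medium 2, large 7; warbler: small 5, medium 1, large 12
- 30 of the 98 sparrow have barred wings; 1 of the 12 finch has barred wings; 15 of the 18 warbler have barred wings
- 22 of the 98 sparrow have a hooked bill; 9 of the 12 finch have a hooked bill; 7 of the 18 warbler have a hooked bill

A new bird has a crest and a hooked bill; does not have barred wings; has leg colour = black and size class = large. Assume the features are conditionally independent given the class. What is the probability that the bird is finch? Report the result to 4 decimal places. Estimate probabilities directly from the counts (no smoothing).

sparrow: (98/128) × (5/98) × (77/98) × (69/98) × (68/98) × (22/98) ≈ 0.0033661
finch: (12/128) × (3/12) × (11/12) × (7/12) × (11/12) × (9/12) ≈ 0.00861613
warbler: (18/128) × (6/18) × (15/18) × (12/18) × (3/18) × (7/18) ≈ 0.00168789
P(finch | x) = 0.00861613 / 0.01367012 ≈ 0.6303

0.6303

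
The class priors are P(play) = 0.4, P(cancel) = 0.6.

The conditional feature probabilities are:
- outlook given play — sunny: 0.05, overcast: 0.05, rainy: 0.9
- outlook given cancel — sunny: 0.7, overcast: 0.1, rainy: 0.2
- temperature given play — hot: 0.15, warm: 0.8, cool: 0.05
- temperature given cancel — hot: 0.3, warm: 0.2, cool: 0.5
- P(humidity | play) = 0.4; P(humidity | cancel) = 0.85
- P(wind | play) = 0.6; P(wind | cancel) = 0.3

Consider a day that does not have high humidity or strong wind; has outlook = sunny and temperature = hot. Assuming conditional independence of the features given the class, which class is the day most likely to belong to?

cancel

play: 0.4 × 0.05 × 0.15 × (1−0.4) × (1−0.6) = 0.00072
cancel: 0.6 × 0.7 × 0.3 × (1−0.85) × (1−0.3) = 0.01323
Highest score → cancel.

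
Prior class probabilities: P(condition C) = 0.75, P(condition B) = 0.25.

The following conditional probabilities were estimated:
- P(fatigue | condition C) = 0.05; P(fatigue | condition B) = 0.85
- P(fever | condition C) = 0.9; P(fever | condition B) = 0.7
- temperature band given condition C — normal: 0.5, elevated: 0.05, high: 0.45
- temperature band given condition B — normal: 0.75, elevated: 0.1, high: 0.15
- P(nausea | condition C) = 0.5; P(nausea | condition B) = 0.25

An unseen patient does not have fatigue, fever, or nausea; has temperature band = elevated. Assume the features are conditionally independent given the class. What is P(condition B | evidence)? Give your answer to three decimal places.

0.321

condition C: 0.75 × (1−0.05) × (1−0.9) × 0.05 × (1−0.5) = 0.00178125
condition B: 0.25 × (1−0.85) × (1−0.7) × 0.1 × (1−0.25) = 0.00084375
P(condition B | x) = 0.00084375 / 0.002625 ≈ 0.321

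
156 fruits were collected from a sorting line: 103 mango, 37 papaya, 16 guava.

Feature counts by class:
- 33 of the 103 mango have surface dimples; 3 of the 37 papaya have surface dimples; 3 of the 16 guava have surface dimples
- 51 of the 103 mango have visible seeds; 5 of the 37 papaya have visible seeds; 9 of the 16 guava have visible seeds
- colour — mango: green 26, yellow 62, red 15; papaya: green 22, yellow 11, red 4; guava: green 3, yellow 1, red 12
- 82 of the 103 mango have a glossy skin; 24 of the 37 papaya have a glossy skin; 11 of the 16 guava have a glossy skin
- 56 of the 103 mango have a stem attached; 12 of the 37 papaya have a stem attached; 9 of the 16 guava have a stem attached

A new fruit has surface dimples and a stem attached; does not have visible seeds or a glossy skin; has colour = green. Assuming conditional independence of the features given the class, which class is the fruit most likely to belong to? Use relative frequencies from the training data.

mango: (103/156) × (33/103) × (52/103) × (26/103) × (21/103) × (56/103) ≈ 0.0029883
papaya: (37/156) × (3/37) × (32/37) × (22/37) × (13/37) × (12/37) ≈ 0.0011269
guava: (16/156) × (3/16) × (7/16) × (3/16) × (5/16) × (9/16) ≈ 0.000277299
Highest score → mango.

mango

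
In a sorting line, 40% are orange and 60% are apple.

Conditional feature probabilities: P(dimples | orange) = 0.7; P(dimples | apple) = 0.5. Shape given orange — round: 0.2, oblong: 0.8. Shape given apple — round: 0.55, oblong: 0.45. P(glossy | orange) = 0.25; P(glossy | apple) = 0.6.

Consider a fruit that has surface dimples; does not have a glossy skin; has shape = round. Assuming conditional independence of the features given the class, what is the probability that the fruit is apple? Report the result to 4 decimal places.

orange: 0.4 × 0.7 × 0.2 × (1−0.25) = 0.042
apple: 0.6 × 0.5 × 0.55 × (1−0.6) = 0.066
P(apple | x) = 0.066 / 0.108 ≈ 0.6111

0.6111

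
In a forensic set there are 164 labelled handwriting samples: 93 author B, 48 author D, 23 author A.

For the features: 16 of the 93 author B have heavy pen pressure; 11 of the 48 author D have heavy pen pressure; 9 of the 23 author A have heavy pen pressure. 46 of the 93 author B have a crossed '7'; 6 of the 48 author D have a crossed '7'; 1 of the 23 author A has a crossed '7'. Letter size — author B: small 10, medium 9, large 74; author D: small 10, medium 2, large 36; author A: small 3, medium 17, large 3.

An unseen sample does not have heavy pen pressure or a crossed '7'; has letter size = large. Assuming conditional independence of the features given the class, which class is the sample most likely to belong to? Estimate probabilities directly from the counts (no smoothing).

author B

author B: (93/164) × (77/93) × (47/93) × (74/93) ≈ 0.188804
author D: (48/164) × (37/48) × (42/48) × (36/48) ≈ 0.148056
author A: (23/164) × (14/23) × (22/23) × (3/23) ≈ 0.0106506
Highest score → author B.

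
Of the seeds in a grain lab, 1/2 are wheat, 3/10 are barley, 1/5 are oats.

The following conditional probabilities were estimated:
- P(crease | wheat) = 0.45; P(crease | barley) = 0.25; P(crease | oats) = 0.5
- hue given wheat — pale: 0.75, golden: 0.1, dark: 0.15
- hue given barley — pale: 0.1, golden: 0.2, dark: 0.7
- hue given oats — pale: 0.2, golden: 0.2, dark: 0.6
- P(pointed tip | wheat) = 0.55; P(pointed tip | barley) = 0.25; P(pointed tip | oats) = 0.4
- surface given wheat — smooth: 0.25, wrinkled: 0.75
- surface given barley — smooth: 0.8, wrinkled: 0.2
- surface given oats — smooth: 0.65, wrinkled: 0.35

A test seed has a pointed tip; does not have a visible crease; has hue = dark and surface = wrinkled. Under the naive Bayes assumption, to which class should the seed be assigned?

wheat

wheat: 0.5 × (1−0.45) × 0.15 × 0.55 × 0.75 = 0.017015625
barley: 0.3 × (1−0.25) × 0.7 × 0.25 × 0.2 = 0.007875
oats: 0.2 × (1−0.5) × 0.6 × 0.4 × 0.35 = 0.0084
Highest score → wheat.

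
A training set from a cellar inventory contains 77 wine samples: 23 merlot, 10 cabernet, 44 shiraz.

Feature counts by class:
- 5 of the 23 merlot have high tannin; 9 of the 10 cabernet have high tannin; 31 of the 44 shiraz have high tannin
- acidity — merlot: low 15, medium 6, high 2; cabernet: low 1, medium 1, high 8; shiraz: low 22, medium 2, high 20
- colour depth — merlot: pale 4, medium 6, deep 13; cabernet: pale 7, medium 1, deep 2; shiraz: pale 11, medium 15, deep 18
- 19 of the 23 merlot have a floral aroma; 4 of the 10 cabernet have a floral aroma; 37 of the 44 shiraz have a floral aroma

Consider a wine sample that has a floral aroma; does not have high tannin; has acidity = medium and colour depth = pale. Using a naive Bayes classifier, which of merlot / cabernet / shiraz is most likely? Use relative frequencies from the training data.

merlot

merlot: (23/77) × (18/23) × (6/23) × (4/23) × (19/23) ≈ 0.00876119
cabernet: (10/77) × (1/10) × (1/10) × (7/10) × (4/10) ≈ 0.000363636
shiraz: (44/77) × (13/44) × (2/44) × (11/44) × (37/44) ≈ 0.00161331
Highest score → merlot.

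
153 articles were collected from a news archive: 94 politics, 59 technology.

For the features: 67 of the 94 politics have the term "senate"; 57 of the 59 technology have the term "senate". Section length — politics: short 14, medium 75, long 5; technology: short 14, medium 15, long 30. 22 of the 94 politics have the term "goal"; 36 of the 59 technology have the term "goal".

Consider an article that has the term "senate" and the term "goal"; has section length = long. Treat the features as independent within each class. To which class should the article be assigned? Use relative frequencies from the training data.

politics: (94/153) × (67/94) × (5/94) × (22/94) ≈ 0.00545155
technology: (59/153) × (57/59) × (30/59) × (36/59) ≈ 0.115585
Highest score → technology.

technology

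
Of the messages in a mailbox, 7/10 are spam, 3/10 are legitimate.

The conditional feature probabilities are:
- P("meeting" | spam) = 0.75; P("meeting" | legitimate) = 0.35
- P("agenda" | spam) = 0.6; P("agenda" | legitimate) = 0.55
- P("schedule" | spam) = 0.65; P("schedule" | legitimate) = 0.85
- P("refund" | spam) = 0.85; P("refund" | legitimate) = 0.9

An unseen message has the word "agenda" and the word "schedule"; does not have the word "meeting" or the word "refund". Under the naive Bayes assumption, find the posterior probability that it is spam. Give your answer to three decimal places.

0.529

spam: 0.7 × (1−0.75) × 0.6 × 0.65 × (1−0.85) = 0.0102375
legitimate: 0.3 × (1−0.35) × 0.55 × 0.85 × (1−0.9) = 0.00911625
P(spam | x) = 0.0102375 / 0.01935375 ≈ 0.529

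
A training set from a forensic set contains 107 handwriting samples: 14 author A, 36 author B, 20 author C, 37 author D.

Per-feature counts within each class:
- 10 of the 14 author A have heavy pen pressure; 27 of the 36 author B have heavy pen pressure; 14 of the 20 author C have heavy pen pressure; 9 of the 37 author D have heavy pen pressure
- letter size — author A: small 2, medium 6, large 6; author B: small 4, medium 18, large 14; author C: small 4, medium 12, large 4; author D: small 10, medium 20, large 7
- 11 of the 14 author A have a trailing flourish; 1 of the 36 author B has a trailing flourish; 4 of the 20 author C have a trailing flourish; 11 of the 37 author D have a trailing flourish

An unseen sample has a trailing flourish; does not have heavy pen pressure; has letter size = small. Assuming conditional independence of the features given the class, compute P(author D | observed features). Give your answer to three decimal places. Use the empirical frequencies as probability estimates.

author A: (14/107) × (4/14) × (2/14) × (11/14) ≈ 0.00419607
author B: (36/107) × (9/36) × (4/36) × (1/36) ≈ 0.000259605
author C: (20/107) × (6/20) × (4/20) × (4/20) ≈ 0.00224299
author D: (37/107) × (28/37) × (10/37) × (11/37) ≈ 0.0210263
P(author D | x) = 0.0210263 / 0.027724965 ≈ 0.758

0.758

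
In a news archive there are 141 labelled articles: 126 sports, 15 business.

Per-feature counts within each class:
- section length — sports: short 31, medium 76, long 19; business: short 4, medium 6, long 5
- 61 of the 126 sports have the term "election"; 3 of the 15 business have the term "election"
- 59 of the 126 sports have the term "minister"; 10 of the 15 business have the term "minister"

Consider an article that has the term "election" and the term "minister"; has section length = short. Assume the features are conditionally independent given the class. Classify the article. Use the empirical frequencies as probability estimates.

sports

sports: (126/141) × (31/126) × (61/126) × (59/126) ≈ 0.0498406
business: (15/141) × (4/15) × (3/15) × (10/15) ≈ 0.00378251
Highest score → sports.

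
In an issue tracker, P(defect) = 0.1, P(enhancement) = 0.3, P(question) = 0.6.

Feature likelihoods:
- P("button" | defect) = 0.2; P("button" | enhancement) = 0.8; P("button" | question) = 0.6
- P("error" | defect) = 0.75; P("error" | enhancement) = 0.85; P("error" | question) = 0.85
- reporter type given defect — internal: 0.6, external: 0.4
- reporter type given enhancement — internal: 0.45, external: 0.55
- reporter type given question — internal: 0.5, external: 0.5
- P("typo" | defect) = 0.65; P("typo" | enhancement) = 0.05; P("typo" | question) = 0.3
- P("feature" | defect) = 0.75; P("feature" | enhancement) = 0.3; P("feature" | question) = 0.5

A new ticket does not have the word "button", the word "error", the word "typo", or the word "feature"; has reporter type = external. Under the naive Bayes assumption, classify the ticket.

defect: 0.1 × (1−0.2) × (1−0.75) × 0.4 × (1−0.65) × (1−0.75) = 0.0007
enhancement: 0.3 × (1−0.8) × (1−0.85) × 0.55 × (1−0.05) × (1−0.3) = 0.00329175
question: 0.6 × (1−0.6) × (1−0.85) × 0.5 × (1−0.3) × (1−0.5) = 0.0063
Highest score → question.

question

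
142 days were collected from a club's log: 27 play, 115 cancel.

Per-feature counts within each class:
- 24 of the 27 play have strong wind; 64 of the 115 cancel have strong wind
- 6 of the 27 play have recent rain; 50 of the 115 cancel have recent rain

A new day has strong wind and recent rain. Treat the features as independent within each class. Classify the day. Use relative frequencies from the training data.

cancel

play: (27/142) × (24/27) × (6/27) ≈ 0.0375587
cancel: (115/142) × (64/115) × (50/115) ≈ 0.195958
Highest score → cancel.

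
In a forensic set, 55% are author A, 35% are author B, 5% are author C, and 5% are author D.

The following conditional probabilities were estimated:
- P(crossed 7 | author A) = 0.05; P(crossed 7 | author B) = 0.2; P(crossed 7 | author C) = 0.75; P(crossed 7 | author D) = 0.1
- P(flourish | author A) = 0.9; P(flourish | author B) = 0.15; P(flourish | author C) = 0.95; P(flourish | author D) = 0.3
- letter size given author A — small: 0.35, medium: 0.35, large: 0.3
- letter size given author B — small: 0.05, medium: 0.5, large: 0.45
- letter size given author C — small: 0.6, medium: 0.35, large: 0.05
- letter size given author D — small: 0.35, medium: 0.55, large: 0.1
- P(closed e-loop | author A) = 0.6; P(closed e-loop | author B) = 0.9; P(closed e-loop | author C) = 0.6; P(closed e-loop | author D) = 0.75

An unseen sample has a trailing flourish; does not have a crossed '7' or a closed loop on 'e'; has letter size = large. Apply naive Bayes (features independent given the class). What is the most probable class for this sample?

author A: 0.55 × (1−0.05) × 0.9 × 0.3 × (1−0.6) = 0.05643
author B: 0.35 × (1−0.2) × 0.15 × 0.45 × (1−0.9) = 0.00189
author C: 0.05 × (1−0.75) × 0.95 × 0.05 × (1−0.6) = 0.0002375
author D: 0.05 × (1−0.1) × 0.3 × 0.1 × (1−0.75) = 0.0003375
Highest score → author A.

author A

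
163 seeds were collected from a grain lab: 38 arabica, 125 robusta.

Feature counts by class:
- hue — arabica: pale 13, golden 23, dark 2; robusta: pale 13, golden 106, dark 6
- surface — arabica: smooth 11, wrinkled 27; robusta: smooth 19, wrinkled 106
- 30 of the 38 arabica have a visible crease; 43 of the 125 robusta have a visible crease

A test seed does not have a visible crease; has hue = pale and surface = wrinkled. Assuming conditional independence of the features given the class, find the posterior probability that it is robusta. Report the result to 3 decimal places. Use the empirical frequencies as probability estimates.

arabica: (38/163) × (13/38) × (27/38) × (8/38) ≈ 0.0119301
robusta: (125/163) × (13/125) × (106/125) × (82/125) ≈ 0.0443665
P(robusta | x) = 0.0443665 / 0.0562966 ≈ 0.788

0.788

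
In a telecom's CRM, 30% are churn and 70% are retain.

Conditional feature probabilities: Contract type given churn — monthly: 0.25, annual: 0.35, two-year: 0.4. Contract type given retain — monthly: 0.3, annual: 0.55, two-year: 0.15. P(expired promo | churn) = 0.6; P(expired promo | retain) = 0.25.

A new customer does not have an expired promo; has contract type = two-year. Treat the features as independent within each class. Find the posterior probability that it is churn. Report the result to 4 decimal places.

churn: 0.3 × 0.4 × (1−0.6) = 0.048
retain: 0.7 × 0.15 × (1−0.25) = 0.07875
P(churn | x) = 0.048 / 0.12675 ≈ 0.3787

0.3787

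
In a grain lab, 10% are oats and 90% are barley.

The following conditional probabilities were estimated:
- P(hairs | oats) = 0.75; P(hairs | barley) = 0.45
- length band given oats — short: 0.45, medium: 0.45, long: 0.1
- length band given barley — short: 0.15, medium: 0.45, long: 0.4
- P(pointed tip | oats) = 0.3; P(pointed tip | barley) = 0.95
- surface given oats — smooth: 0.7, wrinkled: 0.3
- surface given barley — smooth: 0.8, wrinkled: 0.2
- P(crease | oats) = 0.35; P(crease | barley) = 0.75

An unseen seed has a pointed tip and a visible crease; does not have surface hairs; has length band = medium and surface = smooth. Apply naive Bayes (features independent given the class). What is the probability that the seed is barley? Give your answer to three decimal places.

0.994

oats: 0.1 × (1−0.75) × 0.45 × 0.3 × 0.7 × 0.35 = 0.000826875
barley: 0.9 × (1−0.45) × 0.45 × 0.95 × 0.8 × 0.75 = 0.1269675
P(barley | x) = 0.1269675 / 0.127794375 ≈ 0.994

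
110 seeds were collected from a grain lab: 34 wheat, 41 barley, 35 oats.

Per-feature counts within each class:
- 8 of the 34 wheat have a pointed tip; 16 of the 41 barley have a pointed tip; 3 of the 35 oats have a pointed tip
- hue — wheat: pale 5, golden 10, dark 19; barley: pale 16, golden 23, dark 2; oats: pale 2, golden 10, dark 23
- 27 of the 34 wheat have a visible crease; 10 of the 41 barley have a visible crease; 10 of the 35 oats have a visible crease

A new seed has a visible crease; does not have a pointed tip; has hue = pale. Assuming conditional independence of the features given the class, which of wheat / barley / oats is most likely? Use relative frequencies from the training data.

wheat

wheat: (34/110) × (26/34) × (5/34) × (27/34) ≈ 0.027603
barley: (41/110) × (25/41) × (16/41) × (10/41) ≈ 0.0216321
oats: (35/110) × (32/35) × (2/35) × (10/35) ≈ 0.00474954
Highest score → wheat.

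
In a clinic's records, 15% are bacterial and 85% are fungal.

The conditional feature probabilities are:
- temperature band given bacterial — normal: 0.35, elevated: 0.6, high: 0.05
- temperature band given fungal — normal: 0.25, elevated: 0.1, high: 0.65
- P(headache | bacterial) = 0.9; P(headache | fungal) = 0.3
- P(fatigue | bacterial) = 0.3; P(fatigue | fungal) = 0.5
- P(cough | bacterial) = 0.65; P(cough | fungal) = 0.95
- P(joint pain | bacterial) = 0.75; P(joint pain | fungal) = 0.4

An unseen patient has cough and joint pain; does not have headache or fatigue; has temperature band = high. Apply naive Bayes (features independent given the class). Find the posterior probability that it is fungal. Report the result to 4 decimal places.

0.9965

bacterial: 0.15 × 0.05 × (1−0.9) × (1−0.3) × 0.65 × 0.75 = 0.0002559375
fungal: 0.85 × 0.65 × (1−0.3) × (1−0.5) × 0.95 × 0.4 = 0.0734825
P(fungal | x) = 0.0734825 / 0.0737384375 ≈ 0.9965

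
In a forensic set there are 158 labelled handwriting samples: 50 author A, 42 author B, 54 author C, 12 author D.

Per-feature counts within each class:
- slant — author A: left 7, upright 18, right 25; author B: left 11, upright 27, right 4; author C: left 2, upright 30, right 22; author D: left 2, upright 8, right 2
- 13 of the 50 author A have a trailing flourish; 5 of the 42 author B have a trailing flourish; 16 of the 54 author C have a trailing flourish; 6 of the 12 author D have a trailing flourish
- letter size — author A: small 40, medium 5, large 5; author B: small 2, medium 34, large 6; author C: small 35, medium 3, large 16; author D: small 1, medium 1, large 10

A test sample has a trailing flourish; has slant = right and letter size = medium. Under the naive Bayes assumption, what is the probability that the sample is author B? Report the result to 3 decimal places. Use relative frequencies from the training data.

0.260

author A: (50/158) × (25/50) × (13/50) × (5/50) ≈ 0.00411392
author B: (42/158) × (4/42) × (5/42) × (34/42) ≈ 0.00243979
author C: (54/158) × (22/54) × (16/54) × (3/54) ≈ 0.00229202
author D: (12/158) × (2/12) × (6/12) × (1/12) ≈ 0.000527426
P(author B | x) = 0.00243979 / 0.009373156 ≈ 0.260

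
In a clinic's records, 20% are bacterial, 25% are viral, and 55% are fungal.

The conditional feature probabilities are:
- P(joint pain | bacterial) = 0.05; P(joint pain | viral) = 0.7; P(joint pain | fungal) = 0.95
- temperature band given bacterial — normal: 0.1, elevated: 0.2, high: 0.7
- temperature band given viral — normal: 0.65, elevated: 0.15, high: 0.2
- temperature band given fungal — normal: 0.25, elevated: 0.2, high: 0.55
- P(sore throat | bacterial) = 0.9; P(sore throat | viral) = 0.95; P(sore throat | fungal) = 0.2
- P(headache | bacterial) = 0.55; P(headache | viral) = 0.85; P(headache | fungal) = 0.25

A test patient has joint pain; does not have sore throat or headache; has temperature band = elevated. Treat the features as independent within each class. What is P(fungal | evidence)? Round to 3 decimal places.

bacterial: 0.2 × 0.05 × 0.2 × (1−0.9) × (1−0.55) = 0.00009
viral: 0.25 × 0.7 × 0.15 × (1−0.95) × (1−0.85) = 0.000196875
fungal: 0.55 × 0.95 × 0.2 × (1−0.2) × (1−0.25) = 0.0627
P(fungal | x) = 0.0627 / 0.062986875 ≈ 0.995

0.995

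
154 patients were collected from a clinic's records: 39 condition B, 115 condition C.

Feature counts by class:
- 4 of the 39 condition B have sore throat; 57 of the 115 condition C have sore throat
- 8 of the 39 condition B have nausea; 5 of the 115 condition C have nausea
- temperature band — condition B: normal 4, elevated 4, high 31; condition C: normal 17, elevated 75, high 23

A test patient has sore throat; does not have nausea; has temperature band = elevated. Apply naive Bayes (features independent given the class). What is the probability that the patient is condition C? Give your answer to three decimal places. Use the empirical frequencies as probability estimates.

0.991

condition B: (39/154) × (4/39) × (31/39) × (4/39) ≈ 0.00211754
condition C: (115/154) × (57/115) × (110/115) × (75/115) ≈ 0.230894
P(condition C | x) = 0.230894 / 0.23301154 ≈ 0.991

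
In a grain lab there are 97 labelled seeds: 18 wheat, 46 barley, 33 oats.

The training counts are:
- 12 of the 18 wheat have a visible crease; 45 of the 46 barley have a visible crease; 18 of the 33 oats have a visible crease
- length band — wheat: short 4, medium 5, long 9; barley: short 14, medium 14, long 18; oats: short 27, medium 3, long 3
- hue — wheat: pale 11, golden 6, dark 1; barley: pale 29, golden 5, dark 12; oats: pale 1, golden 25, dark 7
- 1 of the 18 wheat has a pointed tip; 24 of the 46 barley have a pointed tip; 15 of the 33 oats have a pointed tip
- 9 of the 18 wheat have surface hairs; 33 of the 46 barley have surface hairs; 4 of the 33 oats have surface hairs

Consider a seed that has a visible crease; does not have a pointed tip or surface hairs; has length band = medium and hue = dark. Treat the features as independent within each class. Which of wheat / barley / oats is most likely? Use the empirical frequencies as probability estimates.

wheat: (18/97) × (12/18) × (5/18) × (1/18) × (17/18) × (9/18) ≈ 0.000901532
barley: (46/97) × (45/46) × (14/46) × (12/46) × (22/46) × (13/46) ≈ 0.00497834
oats: (33/97) × (18/33) × (3/33) × (7/33) × (18/33) × (29/33) ≈ 0.00171528
Highest score → barley.

barley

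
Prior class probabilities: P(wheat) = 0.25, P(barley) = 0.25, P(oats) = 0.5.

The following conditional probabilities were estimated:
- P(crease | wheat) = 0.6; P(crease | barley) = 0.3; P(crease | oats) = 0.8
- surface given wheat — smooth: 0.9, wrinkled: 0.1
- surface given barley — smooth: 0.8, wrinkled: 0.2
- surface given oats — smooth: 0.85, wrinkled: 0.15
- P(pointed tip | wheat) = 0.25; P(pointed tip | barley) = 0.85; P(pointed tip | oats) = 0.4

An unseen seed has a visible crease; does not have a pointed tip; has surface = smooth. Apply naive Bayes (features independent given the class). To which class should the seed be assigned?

wheat: 0.25 × 0.6 × 0.9 × (1−0.25) = 0.10125
barley: 0.25 × 0.3 × 0.8 × (1−0.85) = 0.009
oats: 0.5 × 0.8 × 0.85 × (1−0.4) = 0.204
Highest score → oats.

oats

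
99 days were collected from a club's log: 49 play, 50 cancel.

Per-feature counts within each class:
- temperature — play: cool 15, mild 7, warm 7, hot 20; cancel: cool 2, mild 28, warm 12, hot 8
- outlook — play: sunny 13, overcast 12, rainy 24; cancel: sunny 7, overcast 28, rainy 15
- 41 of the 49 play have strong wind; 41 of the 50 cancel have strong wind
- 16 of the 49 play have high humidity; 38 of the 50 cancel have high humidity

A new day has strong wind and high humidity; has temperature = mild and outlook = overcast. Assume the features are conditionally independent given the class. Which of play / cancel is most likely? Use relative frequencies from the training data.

cancel

play: (49/99) × (7/49) × (12/49) × (41/49) × (16/49) ≈ 0.00473107
cancel: (50/99) × (28/50) × (28/50) × (41/50) × (38/50) ≈ 0.0987048
Highest score → cancel.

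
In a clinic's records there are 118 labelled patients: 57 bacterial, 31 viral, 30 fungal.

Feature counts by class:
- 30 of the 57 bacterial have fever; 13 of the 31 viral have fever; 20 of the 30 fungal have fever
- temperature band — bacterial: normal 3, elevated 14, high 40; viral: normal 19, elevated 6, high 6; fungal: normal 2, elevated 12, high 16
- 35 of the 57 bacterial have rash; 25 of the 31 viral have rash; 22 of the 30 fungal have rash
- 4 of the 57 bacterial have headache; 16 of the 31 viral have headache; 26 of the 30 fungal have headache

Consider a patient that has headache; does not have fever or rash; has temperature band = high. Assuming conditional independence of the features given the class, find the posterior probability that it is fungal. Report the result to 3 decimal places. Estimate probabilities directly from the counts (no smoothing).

bacterial: (57/118) × (27/57) × (40/57) × (22/57) × (4/57) ≈ 0.0043491
viral: (31/118) × (18/31) × (6/31) × (6/31) × (16/31) ≈ 0.00294936
fungal: (30/118) × (10/30) × (16/30) × (8/30) × (26/30) ≈ 0.0104457
P(fungal | x) = 0.0104457 / 0.01774416 ≈ 0.589

0.589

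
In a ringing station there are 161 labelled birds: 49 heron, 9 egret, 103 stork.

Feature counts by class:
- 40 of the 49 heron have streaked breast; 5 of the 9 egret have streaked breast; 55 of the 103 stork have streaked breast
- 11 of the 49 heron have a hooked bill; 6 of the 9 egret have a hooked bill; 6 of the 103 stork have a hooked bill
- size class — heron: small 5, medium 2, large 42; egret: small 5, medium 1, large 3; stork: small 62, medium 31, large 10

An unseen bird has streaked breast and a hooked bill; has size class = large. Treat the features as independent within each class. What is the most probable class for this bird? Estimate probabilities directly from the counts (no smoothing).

heron: (49/161) × (40/49) × (11/49) × (42/49) ≈ 0.0478062
egret: (9/161) × (5/9) × (6/9) × (3/9) ≈ 0.00690131
stork: (103/161) × (55/103) × (6/103) × (10/103) ≈ 0.00193203
Highest score → heron.

heron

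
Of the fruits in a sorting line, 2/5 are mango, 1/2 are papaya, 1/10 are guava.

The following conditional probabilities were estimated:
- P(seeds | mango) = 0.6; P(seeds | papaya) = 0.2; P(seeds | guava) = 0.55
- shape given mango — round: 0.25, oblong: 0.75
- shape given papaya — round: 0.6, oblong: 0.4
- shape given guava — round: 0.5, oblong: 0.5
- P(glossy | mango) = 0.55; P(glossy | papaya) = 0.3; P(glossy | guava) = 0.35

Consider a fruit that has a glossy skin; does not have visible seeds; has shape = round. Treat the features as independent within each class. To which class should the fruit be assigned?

papaya

mango: 0.4 × (1−0.6) × 0.25 × 0.55 = 0.022
papaya: 0.5 × (1−0.2) × 0.6 × 0.3 = 0.072
guava: 0.1 × (1−0.55) × 0.5 × 0.35 = 0.007875
Highest score → papaya.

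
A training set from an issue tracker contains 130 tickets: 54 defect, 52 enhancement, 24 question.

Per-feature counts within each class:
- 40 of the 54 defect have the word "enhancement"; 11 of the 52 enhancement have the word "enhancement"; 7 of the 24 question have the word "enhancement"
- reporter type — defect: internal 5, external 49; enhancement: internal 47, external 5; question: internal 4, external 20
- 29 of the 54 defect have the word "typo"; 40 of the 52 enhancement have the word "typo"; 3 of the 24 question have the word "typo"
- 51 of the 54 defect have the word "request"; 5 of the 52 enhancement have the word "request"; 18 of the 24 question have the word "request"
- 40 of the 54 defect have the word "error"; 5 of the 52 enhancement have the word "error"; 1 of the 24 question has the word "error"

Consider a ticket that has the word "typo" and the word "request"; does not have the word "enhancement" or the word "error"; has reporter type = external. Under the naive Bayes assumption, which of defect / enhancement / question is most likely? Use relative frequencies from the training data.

defect: (54/130) × (14/54) × (49/54) × (29/54) × (51/54) × (14/54) ≈ 0.01285
enhancement: (52/130) × (41/52) × (5/52) × (40/52) × (5/52) × (47/52) ≈ 0.00202733
question: (24/130) × (17/24) × (20/24) × (3/24) × (18/24) × (23/24) ≈ 0.00979067
Highest score → defect.

defect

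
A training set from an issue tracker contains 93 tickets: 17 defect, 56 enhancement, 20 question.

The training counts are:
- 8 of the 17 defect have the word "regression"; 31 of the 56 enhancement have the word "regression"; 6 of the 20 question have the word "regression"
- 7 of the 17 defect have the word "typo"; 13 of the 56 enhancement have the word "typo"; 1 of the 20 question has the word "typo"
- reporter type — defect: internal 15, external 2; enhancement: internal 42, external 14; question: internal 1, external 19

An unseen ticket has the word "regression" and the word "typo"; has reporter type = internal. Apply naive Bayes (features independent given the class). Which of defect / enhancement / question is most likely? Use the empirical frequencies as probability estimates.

enhancement

defect: (17/93) × (8/17) × (7/17) × (15/17) ≈ 0.0312535
enhancement: (56/93) × (31/56) × (13/56) × (42/56) ≈ 0.0580357
question: (20/93) × (6/20) × (1/20) × (1/20) ≈ 0.00016129
Highest score → enhancement.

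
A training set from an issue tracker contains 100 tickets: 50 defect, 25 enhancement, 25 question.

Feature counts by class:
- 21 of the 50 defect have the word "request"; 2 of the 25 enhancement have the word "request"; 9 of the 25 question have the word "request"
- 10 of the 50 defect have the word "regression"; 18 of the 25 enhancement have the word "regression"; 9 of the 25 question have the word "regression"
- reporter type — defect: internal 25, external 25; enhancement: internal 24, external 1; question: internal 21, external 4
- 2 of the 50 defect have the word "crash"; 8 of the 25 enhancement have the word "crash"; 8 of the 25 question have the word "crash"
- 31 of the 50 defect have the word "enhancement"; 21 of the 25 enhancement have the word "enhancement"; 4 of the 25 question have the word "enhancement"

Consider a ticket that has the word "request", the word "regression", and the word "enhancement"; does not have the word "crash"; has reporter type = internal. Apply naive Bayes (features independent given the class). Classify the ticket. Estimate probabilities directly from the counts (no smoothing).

defect

defect: (50/100) × (21/50) × (10/50) × (25/50) × (48/50) × (31/50) = 0.0124992
enhancement: (25/100) × (2/25) × (18/25) × (24/25) × (17/25) × (21/25) = 0.0078962688
question: (25/100) × (9/25) × (9/25) × (21/25) × (17/25) × (4/25) = 0.0029611008
Highest score → defect.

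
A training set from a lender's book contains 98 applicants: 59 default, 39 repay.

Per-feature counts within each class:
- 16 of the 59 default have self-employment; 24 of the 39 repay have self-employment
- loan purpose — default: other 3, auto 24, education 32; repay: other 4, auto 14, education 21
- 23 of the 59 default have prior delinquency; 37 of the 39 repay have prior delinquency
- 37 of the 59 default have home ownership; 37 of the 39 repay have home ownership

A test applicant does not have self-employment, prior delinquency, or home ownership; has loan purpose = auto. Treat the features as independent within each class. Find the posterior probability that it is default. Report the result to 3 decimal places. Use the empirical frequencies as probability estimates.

0.996

default: (59/98) × (43/59) × (24/59) × (36/59) × (22/59) ≈ 0.040609
repay: (39/98) × (15/39) × (14/39) × (2/39) × (2/39) ≈ 0.000144497
P(default | x) = 0.040609 / 0.040753497 ≈ 0.996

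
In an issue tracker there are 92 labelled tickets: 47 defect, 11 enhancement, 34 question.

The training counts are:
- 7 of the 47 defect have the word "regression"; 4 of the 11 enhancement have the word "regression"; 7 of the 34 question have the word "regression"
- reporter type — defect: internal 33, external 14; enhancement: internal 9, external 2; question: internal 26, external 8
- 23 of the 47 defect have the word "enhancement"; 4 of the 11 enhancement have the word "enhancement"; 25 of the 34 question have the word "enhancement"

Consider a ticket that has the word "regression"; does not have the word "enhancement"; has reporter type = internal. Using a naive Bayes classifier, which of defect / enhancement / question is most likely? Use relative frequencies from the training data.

defect

defect: (47/92) × (7/47) × (33/47) × (24/47) ≈ 0.0272797
enhancement: (11/92) × (4/11) × (9/11) × (7/11) ≈ 0.0226374
question: (34/92) × (7/34) × (26/34) × (9/34) ≈ 0.0154017
Highest score → defect.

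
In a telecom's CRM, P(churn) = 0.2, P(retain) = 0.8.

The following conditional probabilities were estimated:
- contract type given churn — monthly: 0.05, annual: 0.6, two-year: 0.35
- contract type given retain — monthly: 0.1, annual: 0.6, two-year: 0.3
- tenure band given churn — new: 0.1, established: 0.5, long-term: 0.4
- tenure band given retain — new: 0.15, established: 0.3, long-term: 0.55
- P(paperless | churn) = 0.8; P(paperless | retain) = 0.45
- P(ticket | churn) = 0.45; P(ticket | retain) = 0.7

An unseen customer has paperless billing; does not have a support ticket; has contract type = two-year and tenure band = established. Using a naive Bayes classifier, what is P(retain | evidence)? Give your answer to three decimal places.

churn: 0.2 × 0.35 × 0.5 × 0.8 × (1−0.45) = 0.0154
retain: 0.8 × 0.3 × 0.3 × 0.45 × (1−0.7) = 0.00972
P(retain | x) = 0.00972 / 0.02512 ≈ 0.387

0.387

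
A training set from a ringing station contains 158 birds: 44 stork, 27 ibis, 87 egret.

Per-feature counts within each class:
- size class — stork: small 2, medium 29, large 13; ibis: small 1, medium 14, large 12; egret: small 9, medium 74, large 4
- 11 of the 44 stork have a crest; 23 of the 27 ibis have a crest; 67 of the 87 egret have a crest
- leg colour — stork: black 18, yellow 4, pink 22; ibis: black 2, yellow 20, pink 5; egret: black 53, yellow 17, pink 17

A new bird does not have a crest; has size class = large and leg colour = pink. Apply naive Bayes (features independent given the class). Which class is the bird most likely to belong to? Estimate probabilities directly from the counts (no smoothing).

stork

stork: (44/158) × (13/44) × (33/44) × (22/44) ≈ 0.0308544
ibis: (27/158) × (12/27) × (4/27) × (5/27) ≈ 0.00208366
egret: (87/158) × (4/87) × (20/87) × (17/87) ≈ 0.00113722
Highest score → stork.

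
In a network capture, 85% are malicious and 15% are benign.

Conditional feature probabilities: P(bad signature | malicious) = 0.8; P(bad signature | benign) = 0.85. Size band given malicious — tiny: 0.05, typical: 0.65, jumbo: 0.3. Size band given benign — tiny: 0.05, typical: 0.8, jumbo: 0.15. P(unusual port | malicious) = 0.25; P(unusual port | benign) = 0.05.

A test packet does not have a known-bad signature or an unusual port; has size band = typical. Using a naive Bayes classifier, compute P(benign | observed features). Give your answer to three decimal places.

malicious: 0.85 × (1−0.8) × 0.65 × (1−0.25) = 0.082875
benign: 0.15 × (1−0.85) × 0.8 × (1−0.05) = 0.0171
P(benign | x) = 0.0171 / 0.099975 ≈ 0.171

0.171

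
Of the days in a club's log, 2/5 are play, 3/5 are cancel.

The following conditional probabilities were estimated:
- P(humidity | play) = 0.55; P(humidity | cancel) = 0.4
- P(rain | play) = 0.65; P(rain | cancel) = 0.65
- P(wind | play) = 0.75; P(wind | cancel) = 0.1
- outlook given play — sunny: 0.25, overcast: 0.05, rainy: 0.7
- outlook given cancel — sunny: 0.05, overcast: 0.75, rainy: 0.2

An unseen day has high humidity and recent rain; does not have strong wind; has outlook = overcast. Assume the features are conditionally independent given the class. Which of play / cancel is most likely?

cancel

play: 0.4 × 0.55 × 0.65 × (1−0.75) × 0.05 = 0.0017875
cancel: 0.6 × 0.4 × 0.65 × (1−0.1) × 0.75 = 0.1053
Highest score → cancel.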